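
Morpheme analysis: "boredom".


Word: "boredom"
Morphemes: bore + -dom
Each morpheme carries meaning
= 2 morphemes


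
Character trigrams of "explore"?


Word: "explore" (length 7)
Number of trigrams = 7 - 3 + 1 = 5
  Position 0: "exp"
  Position 1: "xpl"
  Position 2: "plo"
  Position 3: "lor"
  Position 4: "ore"
Trigrams = "exp", "xpl", "plo", "lor", "ore"


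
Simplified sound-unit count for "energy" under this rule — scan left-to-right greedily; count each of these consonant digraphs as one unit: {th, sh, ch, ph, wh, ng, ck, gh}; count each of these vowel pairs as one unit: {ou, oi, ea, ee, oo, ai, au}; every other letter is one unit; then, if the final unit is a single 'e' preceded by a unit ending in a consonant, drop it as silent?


Word: "energy" (6 letters)
Left-to-right scan:
  (1) 'e' (letter)
  (2) 'n' (letter)
  (3) 'e' (letter)
  (4) 'r' (letter)
  (5) 'g' (letter)
  (6) 'y' (letter)
Units from scan: 6
Sound units = 6 units


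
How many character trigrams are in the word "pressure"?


Word: "pressure" (length 8)
Number of 3-grams = length - 3 + 1 = 8 - 3 + 1
= 6


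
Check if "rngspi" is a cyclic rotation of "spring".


Word: "spring", Candidate: "rngspi"
Method: check if candidate is substring of word+word
"springspring" contains "rngspi"? No
Is rotation = No


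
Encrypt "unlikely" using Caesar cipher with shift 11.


Word: "unlikely"
Shift: 11
Each letter → (letter + shift) mod 26:
  'u' (20) + 11 = 5 → 'f'
  'n' (13) + 11 = 24 → 'y'
  'l' (11) + 11 = 22 → 'w'
  'i' (8) + 11 = 19 → 't'
  'k' (10) + 11 = 21 → 'v'
  'e' (4) + 11 = 15 → 'p'
  'l' (11) + 11 = 22 → 'w'
  'y' (24) + 11 = 9 → 'j'
Result = "fywtvpwj"


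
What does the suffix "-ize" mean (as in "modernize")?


Suffix: -ize
Example: modernize (modern + -ize)
Meaning = to make


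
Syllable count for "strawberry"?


Word: "strawberry"
Syllable breakdown: straw · ber · ry
Counting: 3 parts
= 3 syllables


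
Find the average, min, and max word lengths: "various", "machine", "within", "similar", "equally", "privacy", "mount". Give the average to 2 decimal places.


Lengths: "various"=7, "machine"=7, "within"=6, "similar"=7, "equally"=7, "privacy"=7, "mount"=5
Sum = 46, Count = 7
Average = 46/7 = 6.57
= avg=6.57, min=5, max=7


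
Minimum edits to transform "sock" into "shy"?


Word 1: "sock" (length 4)
Word 2: "shy" (length 3)
One optimal edit sequence (insert/delete/substitute each cost 1):
  1. keep 's'
  2. delete 'o'  (+1)
  3. substitute 'c' -> 'h'  (+1)
  4. substitute 'k' -> 'y'  (+1)
Total edit operations: 3
Edit distance = 3


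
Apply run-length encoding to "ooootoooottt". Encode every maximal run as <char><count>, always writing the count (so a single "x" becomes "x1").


String: "ooootoooottt"
Scanning for consecutive runs:
  'o' x 4
  't' x 1
  'o' x 4
  't' x 3
RLE = "o4t1o4t3"


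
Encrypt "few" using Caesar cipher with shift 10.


Word: "few"
Shift: 10
Each letter → (letter + shift) mod 26:
  'f' (5) + 10 = 15 → 'p'
  'e' (4) + 10 = 14 → 'o'
  'w' (22) + 10 = 6 → 'g'
Result = "pog"


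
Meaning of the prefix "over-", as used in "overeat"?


Prefix: over-
As in: overeat -> over- + eat
Meaning = excessive


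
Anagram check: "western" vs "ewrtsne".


Word 1: "western" → sorted: eenrstw
Word 2: "ewrtsne" → sorted: eenrstw
Same letters? eenrstw == eenrstw
Anagram = Yes


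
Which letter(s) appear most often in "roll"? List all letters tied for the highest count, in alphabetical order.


Word: "roll"
Letter counts:
  'l': 2
  'o': 1
  'r': 1
Maximum count = 2
Most frequent = 'l' (2 times each)


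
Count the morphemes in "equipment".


Word: "equipment"
Morphemes: equip | -ment
Each morpheme carries meaning
= 2 morphemes


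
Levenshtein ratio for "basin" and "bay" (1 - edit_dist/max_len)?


Word 1: "basin" (length 5)
Word 2: "bay" (length 3)
One optimal edit sequence:
  1. keep 'b'
  2. keep 'a'
  3. delete 's'  (+1)
  4. delete 'i'  (+1)
  5. substitute 'n' -> 'y'  (+1)
Edit distance = 3
Max length = max(5, 3) = 5
Similarity = 1 - 3/5
= 0.4000


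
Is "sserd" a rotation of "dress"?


Word: "dress", Candidate: "sserd"
Method: check if candidate is substring of word+word
"dressdress" contains "sserd"? No
Is rotation = No


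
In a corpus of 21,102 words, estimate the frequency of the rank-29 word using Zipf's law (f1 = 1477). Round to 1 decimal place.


Zipf's law: f(r) = f(1) / r
f(1) = 1477
f(29) = 1477 / 29
= 50.9 occurrences


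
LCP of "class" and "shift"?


Word 1: "class"
Word 2: "shift"
Comparing from start:
  Pos 0: 'c' != 's' (stop)
LCP = "" (length 0)


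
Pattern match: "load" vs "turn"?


Pattern of "load": [0, 1, 2, 3]
Pattern of "turn": [0, 1, 2, 3]
Patterns match
Same pattern = Yes


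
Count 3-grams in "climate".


Word: "climate" (length 7)
Number of 3-grams = length - 3 + 1 = 7 - 3 + 1
= 5


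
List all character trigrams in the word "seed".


Word: "seed" (length 4)
Number of trigrams = 4 - 3 + 1 = 2
  Position 0: "see"
  Position 1: "eed"
Trigrams = "see", "eed"


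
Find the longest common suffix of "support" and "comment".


Word 1: "support"
Word 2: "comment"
Comparing from end:
  Pos -1: 't' == 't'
  Pos -2: 'r' != 'n' (stop)
LCS = "t" (length 1)


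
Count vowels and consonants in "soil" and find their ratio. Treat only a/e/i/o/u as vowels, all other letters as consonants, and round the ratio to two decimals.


Word: "soil"
Vowels (a,e,i,o,u): 2
Consonants: 2
Ratio = 2/2
= 1.00


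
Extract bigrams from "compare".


Word: "compare" (length 7)
Number of bigrams = 7 - 2 + 1 = 6
  Position 0: "co"
  Position 1: "om"
  Position 2: "mp"
  Position 3: "pa"
  Position 4: "ar"
  Position 5: "re"
Bigrams = "co", "om", "mp", "pa", "ar", "re"


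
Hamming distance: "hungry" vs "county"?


Comparing character by character (same length = 6):
  Pos 0: 'h' vs 'c' !=
  Pos 1: 'u' vs 'o' !=
  Pos 2: 'n' vs 'u' !=
  Pos 3: 'g' vs 'n' !=
  Pos 4: 'r' vs 't' !=
  Pos 5: 'y' vs 'y' =
Hamming distance = 5


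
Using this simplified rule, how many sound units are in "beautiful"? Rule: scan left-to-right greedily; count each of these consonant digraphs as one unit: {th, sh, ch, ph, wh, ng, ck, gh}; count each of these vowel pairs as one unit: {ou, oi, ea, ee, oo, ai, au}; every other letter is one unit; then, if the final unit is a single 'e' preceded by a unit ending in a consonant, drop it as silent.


Word: "beautiful" (9 letters)
Left-to-right scan:
  1. 'b' (letter)
  2. 'ea' (vowel-pair)
  3. 'u' (letter)
  4. 't' (letter)
  5. 'i' (letter)
  6. 'f' (letter)
  7. 'u' (letter)
  8. 'l' (letter)
Units from scan: 8
Sound units = 8 units


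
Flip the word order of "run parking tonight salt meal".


Original: "run parking tonight salt meal"
Words (1..n): run | parking | tonight | salt | meal
Reversed (n..1): meal | salt | tonight | parking | run
Result = "meal salt tonight parking run"


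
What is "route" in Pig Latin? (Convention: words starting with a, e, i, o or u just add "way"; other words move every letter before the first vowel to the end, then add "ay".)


Word: "route"
Starts with consonant(s) → move to end, add 'ay'
Consonant cluster: "r"
Pig Latin = "outeray"


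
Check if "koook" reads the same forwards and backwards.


Word: "koook"
Reversed: "koook"
Forward == Backward? koook == koook
Palindrome = Yes


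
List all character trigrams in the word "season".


Word: "season" (length 6)
Number of trigrams = 6 - 3 + 1 = 4
  Position 0: "sea"
  Position 1: "eas"
  Position 2: "aso"
  Position 3: "son"
Trigrams = "sea", "eas", "aso", "son"


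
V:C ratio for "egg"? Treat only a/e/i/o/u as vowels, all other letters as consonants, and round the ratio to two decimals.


Word: "egg"
Vowels (a,e,i,o,u): 1
Consonants: 2
Ratio = 1/2
= 0.50


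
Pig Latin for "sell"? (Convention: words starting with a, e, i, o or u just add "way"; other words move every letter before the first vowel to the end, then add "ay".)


Word: "sell"
Starts with consonant(s) → move to end, add 'ay'
Consonant cluster: "s"
Pig Latin = "ellsay"


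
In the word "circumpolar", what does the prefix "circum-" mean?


Prefix: circum-
As in: circumpolar -> circum- + polar
Meaning = around


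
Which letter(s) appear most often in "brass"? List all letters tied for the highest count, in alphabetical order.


Word: "brass"
Letter counts:
  'a': 1
  'b': 1
  'r': 1
  's': 2
Maximum count = 2
Most frequent = 's' (2 times each)


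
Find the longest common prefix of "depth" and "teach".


Word 1: "depth"
Word 2: "teach"
Comparing from start:
  Pos 0: 'd' != 't' (stop)
LCP = "" (length 0)


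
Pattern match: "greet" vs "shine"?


Pattern of "greet": [0, 1, 2, 2, 3]
Pattern of "shine": [0, 1, 2, 3, 4]
Patterns do not match
Same pattern = No


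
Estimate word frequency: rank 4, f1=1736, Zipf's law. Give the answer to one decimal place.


Zipf's law: f(r) = f(1) / r
f(1) = 1736
f(4) = 1736 / 4
= 434.0 occurrences


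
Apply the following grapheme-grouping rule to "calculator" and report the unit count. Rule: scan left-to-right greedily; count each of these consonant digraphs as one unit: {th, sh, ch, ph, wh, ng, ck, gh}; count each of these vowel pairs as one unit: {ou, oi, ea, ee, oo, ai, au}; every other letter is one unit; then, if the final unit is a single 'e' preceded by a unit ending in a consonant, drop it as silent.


Word: "calculator" (10 letters)
Left-to-right scan:
  (1) 'c' (letter)
  (2) 'a' (letter)
  (3) 'l' (letter)
  (4) 'c' (letter)
  (5) 'u' (letter)
  (6) 'l' (letter)
  (7) 'a' (letter)
  (8) 't' (letter)
  (9) 'o' (letter)
  (10) 'r' (letter)
Units from scan: 10
Sound units = 10 units


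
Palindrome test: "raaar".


Word: "raaar"
Reversed: "raaar"
Forward == Backward? raaar == raaar
Palindrome = Yes


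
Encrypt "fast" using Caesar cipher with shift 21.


Word: "fast"
Shift: 21
Each letter → (letter + shift) mod 26:
  'f' (5) + 21 = 0 → 'a'
  'a' (0) + 21 = 21 → 'v'
  's' (18) + 21 = 13 → 'n'
  't' (19) + 21 = 14 → 'o'
Result = "avno"


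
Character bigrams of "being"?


Word: "being" (length 5)
Number of bigrams = 5 - 2 + 1 = 4
  Position 0: "be"
  Position 1: "ei"
  Position 2: "in"
  Position 3: "ng"
Bigrams = "be", "ei", "in", "ng"


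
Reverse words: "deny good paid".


Original: "deny good paid"
Words (1..n): deny | good | paid
Reversed (n..1): paid | good | deny
Result = "paid good deny"


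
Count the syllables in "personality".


Word: "personality"
Syllable breakdown: per | son | al | i | ty
Counting: 5 parts
= 5 syllables


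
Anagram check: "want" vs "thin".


Word 1: "want" → sorted: antw
Word 2: "thin" → sorted: hint
Same letters? antw != hint
Anagram = No


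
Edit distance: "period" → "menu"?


Word 1: "period" (length 6)
Word 2: "menu" (length 4)
One optimal edit sequence (insert/delete/substitute each cost 1):
  1. substitute 'p' -> 'm'  (+1)
  2. keep 'e'
  3. delete 'r'  (+1)
  4. delete 'i'  (+1)
  5. substitute 'o' -> 'n'  (+1)
  6. substitute 'd' -> 'u'  (+1)
Total edit operations: 5
Edit distance = 5


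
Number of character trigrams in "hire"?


Word: "hire" (length 4)
Number of 3-grams = length - 3 + 1 = 4 - 3 + 1
= 2


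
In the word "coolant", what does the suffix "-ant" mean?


Suffix: -ant
Example: coolant = cool + -ant
Meaning = one who / that which


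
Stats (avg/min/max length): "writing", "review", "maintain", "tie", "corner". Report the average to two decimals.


Lengths: "writing"=7, "review"=6, "maintain"=8, "tie"=3, "corner"=6
Sum = 30, Count = 5
Average = 30/5 = 6.00
= avg=6.00, min=3, max=8


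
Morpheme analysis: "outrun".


Word: "outrun"
Morphemes: out- | run
Each morpheme carries meaning
= 2 morphemes


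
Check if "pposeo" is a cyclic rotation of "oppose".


Word: "oppose", Candidate: "pposeo"
Method: check if candidate is substring of word+word
"opposeoppose" contains "pposeo"? Yes
Is rotation = Yes


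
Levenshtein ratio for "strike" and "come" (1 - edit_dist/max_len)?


Word 1: "strike" (length 6)
Word 2: "come" (length 4)
One optimal edit sequence:
  1. delete 's'  (+1)
  2. delete 't'  (+1)
  3. substitute 'r' -> 'c'  (+1)
  4. substitute 'i' -> 'o'  (+1)
  5. substitute 'k' -> 'm'  (+1)
  6. keep 'e'
Edit distance = 5
Max length = max(6, 4) = 6
Similarity = 1 - 5/6
= 0.1667


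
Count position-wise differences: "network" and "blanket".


Comparing character by character (same length = 7):
  Pos 0: 'n' vs 'b' !=
  Pos 1: 'e' vs 'l' !=
  Pos 2: 't' vs 'a' !=
  Pos 3: 'w' vs 'n' !=
  Pos 4: 'o' vs 'k' !=
  Pos 5: 'r' vs 'e' !=
  Pos 6: 'k' vs 't' !=
Hamming distance = 7


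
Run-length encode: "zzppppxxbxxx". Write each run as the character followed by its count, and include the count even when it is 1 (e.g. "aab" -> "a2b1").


String: "zzppppxxbxxx"
Scanning for consecutive runs:
  'z' x 2
  'p' x 4
  'x' x 2
  'b' x 1
  'x' x 3
RLE = "z2p4x2b1x3"


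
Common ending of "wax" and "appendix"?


Word 1: "wax"
Word 2: "appendix"
Comparing from end:
  Pos -1: 'x' == 'x'
  Pos -2: 'a' != 'i' (stop)
LCS = "x" (length 1)


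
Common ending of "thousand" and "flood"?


Word 1: "thousand"
Word 2: "flood"
Comparing from end:
  Pos -1: 'd' == 'd'
  Pos -2: 'n' != 'o' (stop)
LCS = "d" (length 1)


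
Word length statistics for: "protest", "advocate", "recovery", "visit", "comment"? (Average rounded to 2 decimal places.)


Lengths: "protest"=7, "advocate"=8, "recovery"=8, "visit"=5, "comment"=7
Sum = 35, Count = 5
Average = 35/5 = 7.00
= avg=7.00, min=5, max=8


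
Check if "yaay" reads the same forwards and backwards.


Word: "yaay"
Reversed: "yaay"
Forward == Backward? yaay == yaay
Palindrome = Yes


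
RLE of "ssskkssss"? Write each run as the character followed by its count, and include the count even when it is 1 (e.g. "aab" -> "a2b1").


String: "ssskkssss"
Scanning for consecutive runs:
  's' x 3
  'k' x 2
  's' x 4
RLE = "s3k2s4"


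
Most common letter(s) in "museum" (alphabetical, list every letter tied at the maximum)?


Word: "museum"
Letter counts:
  'e': 1
  'm': 2
  's': 1
  'u': 2
Maximum count = 2
Most frequent = 'm', 'u' (2 times each)


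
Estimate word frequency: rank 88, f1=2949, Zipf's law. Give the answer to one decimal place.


Zipf's law: f(r) = f(1) / r
f(1) = 2949
f(88) = 2949 / 88
= 33.5 occurrences


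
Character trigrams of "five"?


Word: "five" (length 4)
Number of trigrams = 4 - 3 + 1 = 2
  Position 0: "fiv"
  Position 1: "ive"
Trigrams = "fiv", "ive"


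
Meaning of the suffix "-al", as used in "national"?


Suffix: -al
As in: national -> nation + -al
Meaning = relating to


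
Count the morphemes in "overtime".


Word: "overtime"
Morphemes: over- | time
Each morpheme carries meaning
= 2 morphemes


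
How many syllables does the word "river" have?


Word: "river"
Syllable breakdown: riv / er
Counting: 2 parts
= 2 syllables


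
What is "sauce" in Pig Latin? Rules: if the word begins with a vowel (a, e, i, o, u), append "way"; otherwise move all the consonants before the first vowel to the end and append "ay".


Word: "sauce"
Starts with consonant(s) → move to end, add 'ay'
Consonant cluster: "s"
Pig Latin = "aucesay"


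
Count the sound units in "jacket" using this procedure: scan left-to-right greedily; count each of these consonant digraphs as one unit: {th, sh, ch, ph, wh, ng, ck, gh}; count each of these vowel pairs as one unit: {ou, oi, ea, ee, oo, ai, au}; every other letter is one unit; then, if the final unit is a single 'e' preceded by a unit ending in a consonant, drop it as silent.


Word: "jacket" (6 letters)
Left-to-right scan:
  1. 'j' (letter)
  2. 'a' (letter)
  3. 'ck' (digraph)
  4. 'e' (letter)
  5. 't' (letter)
Units from scan: 5
Sound units = 5 units


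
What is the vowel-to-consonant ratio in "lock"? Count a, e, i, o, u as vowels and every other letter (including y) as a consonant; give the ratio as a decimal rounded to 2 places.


Word: "lock"
Vowels (a,e,i,o,u): 1
Consonants: 3
Ratio = 1/3
= 0.33


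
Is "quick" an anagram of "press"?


Word 1: "press" → sorted: eprss
Word 2: "quick" → sorted: cikqu
Same letters? eprss != cikqu
Anagram = No


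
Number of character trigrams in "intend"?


Word: "intend" (length 6)
Number of 3-grams = length - 3 + 1 = 6 - 3 + 1
= 4


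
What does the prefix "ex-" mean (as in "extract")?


Prefix: ex-
Example: extract (ex- + tract)
Meaning = out / former


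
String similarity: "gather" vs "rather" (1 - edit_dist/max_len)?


Word 1: "gather" (length 6)
Word 2: "rather" (length 6)
One optimal edit sequence:
  1. substitute 'g' -> 'r'  (+1)
  2. keep 'a'
  3. keep 't'
  4. keep 'h'
  5. keep 'e'
  6. keep 'r'
Edit distance = 1
Max length = max(6, 6) = 6
Similarity = 1 - 1/6
= 0.8333


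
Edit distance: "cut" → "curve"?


Word 1: "cut" (length 3)
Word 2: "curve" (length 5)
One optimal edit sequence (insert/delete/substitute each cost 1):
  1. keep 'c'
  2. keep 'u'
  3. insert 'r'  (+1)
  4. insert 'v'  (+1)
  5. substitute 't' -> 'e'  (+1)
Total edit operations: 3
Edit distance = 3


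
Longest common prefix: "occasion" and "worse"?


Word 1: "occasion"
Word 2: "worse"
Comparing from start:
  Pos 0: 'o' != 'w' (stop)
LCP = "" (length 0)


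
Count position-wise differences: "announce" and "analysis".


Comparing character by character (same length = 8):
  Pos 0: 'a' vs 'a' =
  Pos 1: 'n' vs 'n' =
  Pos 2: 'n' vs 'a' !=
  Pos 3: 'o' vs 'l' !=
  Pos 4: 'u' vs 'y' !=
  Pos 5: 'n' vs 's' !=
  Pos 6: 'c' vs 'i' !=
  Pos 7: 'e' vs 's' !=
Hamming distance = 6


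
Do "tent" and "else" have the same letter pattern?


Pattern of "tent": [0, 1, 2, 0]
Pattern of "else": [0, 1, 2, 0]
Patterns match
Same pattern = Yes


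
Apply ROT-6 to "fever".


Word: "fever"
Shift: 6
Each letter → (letter + shift) mod 26:
  'f' (5) + 6 = 11 → 'l'
  'e' (4) + 6 = 10 → 'k'
  'v' (21) + 6 = 1 → 'b'
  'e' (4) + 6 = 10 → 'k'
  'r' (17) + 6 = 23 → 'x'
Result = "lkbkx"


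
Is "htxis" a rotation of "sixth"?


Word: "sixth", Candidate: "htxis"
Method: check if candidate is substring of word+word
"sixthsixth" contains "htxis"? No
Is rotation = No


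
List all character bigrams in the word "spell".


Word: "spell" (length 5)
Number of bigrams = 5 - 2 + 1 = 4
  Position 0: "sp"
  Position 1: "pe"
  Position 2: "el"
  Position 3: "ll"
Bigrams = "sp", "pe", "el", "ll"


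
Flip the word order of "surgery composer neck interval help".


Original: "surgery composer neck interval help"
Words (1..n): surgery | composer | neck | interval | help
Reversed (n..1): help | interval | neck | composer | surgery
Result = "help interval neck composer surgery"


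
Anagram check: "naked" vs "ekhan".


Word 1: "naked" → sorted: adekn
Word 2: "ekhan" → sorted: aehkn
Same letters? adekn != aehkn
Anagram = No


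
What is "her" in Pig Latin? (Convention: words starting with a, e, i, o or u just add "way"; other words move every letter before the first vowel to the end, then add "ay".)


Word: "her"
Starts with consonant(s) → move to end, add 'ay'
Consonant cluster: "h"
Pig Latin = "erhay"


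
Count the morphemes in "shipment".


Word: "shipment"
Morphemes: ship + -ment
Each morpheme carries meaning
= 2 morphemes


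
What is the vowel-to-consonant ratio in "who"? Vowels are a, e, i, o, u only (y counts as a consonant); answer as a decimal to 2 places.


Word: "who"
Vowels (a,e,i,o,u): 1
Consonants: 2
Ratio = 1/2
= 0.50


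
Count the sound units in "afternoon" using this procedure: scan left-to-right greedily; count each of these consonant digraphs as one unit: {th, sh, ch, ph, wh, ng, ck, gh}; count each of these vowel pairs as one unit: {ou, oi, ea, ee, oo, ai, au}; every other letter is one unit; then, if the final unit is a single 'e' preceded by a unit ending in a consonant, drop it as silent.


Word: "afternoon" (9 letters)
Left-to-right scan:
  1. 'a' (letter)
  2. 'f' (letter)
  3. 't' (letter)
  4. 'e' (letter)
  5. 'r' (letter)
  6. 'n' (letter)
  7. 'oo' (vowel-pair)
  8. 'n' (letter)
Units from scan: 8
Sound units = 8 units


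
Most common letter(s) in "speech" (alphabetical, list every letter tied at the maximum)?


Word: "speech"
Letter counts:
  'c': 1
  'e': 2
  'h': 1
  'p': 1
  's': 1
Maximum count = 2
Most frequent = 'e' (2 times each)


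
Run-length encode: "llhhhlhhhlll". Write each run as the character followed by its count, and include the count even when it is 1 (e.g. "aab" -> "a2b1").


String: "llhhhlhhhlll"
Scanning for consecutive runs:
  'l' x 2
  'h' x 3
  'l' x 1
  'h' x 3
  'l' x 3
RLE = "l2h3l1h3l3"


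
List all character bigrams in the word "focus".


Word: "focus" (length 5)
Number of bigrams = 5 - 2 + 1 = 4
  Position 0: "fo"
  Position 1: "oc"
  Position 2: "cu"
  Position 3: "us"
Bigrams = "fo", "oc", "cu", "us"


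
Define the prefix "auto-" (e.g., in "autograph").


Prefix: auto-
Example: autograph (auto- + graph)
Meaning = self


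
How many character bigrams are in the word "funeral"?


Word: "funeral" (length 7)
Number of 2-grams = length - 2 + 1 = 7 - 2 + 1
= 6


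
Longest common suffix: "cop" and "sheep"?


Word 1: "cop"
Word 2: "sheep"
Comparing from end:
  Pos -1: 'p' == 'p'
  Pos -2: 'o' != 'e' (stop)
LCS = "p" (length 1)


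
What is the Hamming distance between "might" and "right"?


Comparing character by character (same length = 5):
  Pos 0: 'm' vs 'r' !=
  Pos 1: 'i' vs 'i' =
  Pos 2: 'g' vs 'g' =
  Pos 3: 'h' vs 'h' =
  Pos 4: 't' vs 't' =
Hamming distance = 1


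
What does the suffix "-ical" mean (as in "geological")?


Suffix: -ical
As in: geological -> geology + -ical, with a spelling change
Meaning = relating to


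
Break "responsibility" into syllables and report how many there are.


Word: "responsibility"
Syllable breakdown: re-spon-si-bil-i-ty
Counting: 6 parts
= 6 syllables


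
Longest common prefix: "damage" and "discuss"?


Word 1: "damage"
Word 2: "discuss"
Comparing from start:
  Pos 0: 'd' == 'd'
  Pos 1: 'a' != 'i' (stop)
LCP = "d" (length 1)


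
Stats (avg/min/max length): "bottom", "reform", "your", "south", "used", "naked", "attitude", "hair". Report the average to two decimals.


Lengths: "bottom"=6, "reform"=6, "your"=4, "south"=5, "used"=4, "naked"=5, "attitude"=8, "hair"=4
Sum = 42, Count = 8
Average = 42/8 = 5.25
= avg=5.25, min=4, max=8


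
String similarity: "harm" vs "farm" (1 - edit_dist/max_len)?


Word 1: "harm" (length 4)
Word 2: "farm" (length 4)
One optimal edit sequence:
  1. substitute 'h' -> 'f'  (+1)
  2. keep 'a'
  3. keep 'r'
  4. keep 'm'
Edit distance = 1
Max length = max(4, 4) = 4
Similarity = 1 - 1/4
= 0.7500


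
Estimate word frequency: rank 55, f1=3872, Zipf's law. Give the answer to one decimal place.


Zipf's law: f(r) = f(1) / r
f(1) = 3872
f(55) = 3872 / 55
= 70.4 occurrences


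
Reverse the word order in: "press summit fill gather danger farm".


Original: "press summit fill gather danger farm"
Words (1..n): press | summit | fill | gather | danger | farm
Reversed (n..1): farm | danger | gather | fill | summit | press
Result = "farm danger gather fill summit press"


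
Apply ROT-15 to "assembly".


Word: "assembly"
Shift: 15
Each letter → (letter + shift) mod 26:
  'a' (0) + 15 = 15 → 'p'
  's' (18) + 15 = 7 → 'h'
  's' (18) + 15 = 7 → 'h'
  'e' (4) + 15 = 19 → 't'
  'm' (12) + 15 = 1 → 'b'
  'b' (1) + 15 = 16 → 'q'
  'l' (11) + 15 = 0 → 'a'
  'y' (24) + 15 = 13 → 'n'
Result = "phhtbqan"


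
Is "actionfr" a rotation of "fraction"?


Word: "fraction", Candidate: "actionfr"
Method: check if candidate is substring of word+word
"fractionfraction" contains "actionfr"? Yes
Is rotation = Yes


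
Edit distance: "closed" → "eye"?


Word 1: "closed" (length 6)
Word 2: "eye" (length 3)
One optimal edit sequence (insert/delete/substitute each cost 1):
  1. delete 'c'  (+1)
  2. delete 'l'  (+1)
  3. substitute 'o' -> 'e'  (+1)
  4. substitute 's' -> 'y'  (+1)
  5. keep 'e'
  6. delete 'd'  (+1)
Total edit operations: 5
Edit distance = 5


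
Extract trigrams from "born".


Word: "born" (length 4)
Number of trigrams = 4 - 3 + 1 = 2
  Position 0: "bor"
  Position 1: "orn"
Trigrams = "bor", "orn"


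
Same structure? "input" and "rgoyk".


Pattern of "input": [0, 1, 2, 3, 4]
Pattern of "rgoyk": [0, 1, 2, 3, 4]
Patterns match
Same pattern = Yes


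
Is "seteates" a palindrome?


Word: "seteates"
Reversed: "setaetes"
Forward == Backward? seteates != setaetes
Palindrome = No


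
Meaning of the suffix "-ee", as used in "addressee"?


Suffix: -ee
As in: addressee -> address + -ee
Meaning = one who receives


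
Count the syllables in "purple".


Word: "purple"
Syllable breakdown: pur · ple
Counting: 2 parts
= 2 syllables


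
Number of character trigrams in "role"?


Word: "role" (length 4)
Number of 3-grams = length - 3 + 1 = 4 - 3 + 1
= 2


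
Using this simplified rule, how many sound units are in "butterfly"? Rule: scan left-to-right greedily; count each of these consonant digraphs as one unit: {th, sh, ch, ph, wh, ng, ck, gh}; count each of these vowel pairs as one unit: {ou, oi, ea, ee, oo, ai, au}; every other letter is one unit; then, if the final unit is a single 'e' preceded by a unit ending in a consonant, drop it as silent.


Word: "butterfly" (9 letters)
Left-to-right scan:
  [1] 'b' (letter)
  [2] 'u' (letter)
  [3] 't' (letter)
  [4] 't' (letter)
  [5] 'e' (letter)
  [6] 'r' (letter)
  [7] 'f' (letter)
  [8] 'l' (letter)
  [9] 'y' (letter)
Units from scan: 9
Sound units = 9 units


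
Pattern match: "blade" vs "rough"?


Pattern of "blade": [0, 1, 2, 3, 4]
Pattern of "rough": [0, 1, 2, 3, 4]
Patterns match
Same pattern = Yes


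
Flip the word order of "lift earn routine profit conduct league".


Original: "lift earn routine profit conduct league"
Words (1..n): lift | earn | routine | profit | conduct | league
Reversed (n..1): league | conduct | profit | routine | earn | lift
Result = "league conduct profit routine earn lift"


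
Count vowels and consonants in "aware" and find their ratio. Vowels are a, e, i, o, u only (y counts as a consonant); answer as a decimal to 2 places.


Word: "aware"
Vowels (a,e,i,o,u): 3
Consonants: 2
Ratio = 3/2
= 1.50


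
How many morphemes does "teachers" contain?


Word: "teachers"
Morphemes: teach / -er / -s
Each morpheme carries meaning
= 3 morphemes


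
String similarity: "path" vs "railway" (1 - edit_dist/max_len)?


Word 1: "path" (length 4)
Word 2: "railway" (length 7)
One optimal edit sequence:
  1. substitute 'p' -> 'r'  (+1)
  2. keep 'a'
  3. insert 'i'  (+1)
  4. insert 'l'  (+1)
  5. insert 'w'  (+1)
  6. substitute 't' -> 'a'  (+1)
  7. substitute 'h' -> 'y'  (+1)
Edit distance = 6
Max length = max(4, 7) = 7
Similarity = 1 - 6/7
= 0.1429


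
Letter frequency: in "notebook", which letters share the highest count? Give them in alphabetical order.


Word: "notebook"
Letter counts:
  'b': 1
  'e': 1
  'k': 1
  'n': 1
  'o': 3
  't': 1
Maximum count = 3
Most frequent = 'o' (3 times each)


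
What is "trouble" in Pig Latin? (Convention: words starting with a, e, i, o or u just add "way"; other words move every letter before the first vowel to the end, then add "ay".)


Word: "trouble"
Starts with consonant(s) → move to end, add 'ay'
Consonant cluster: "tr"
Pig Latin = "oubletray"


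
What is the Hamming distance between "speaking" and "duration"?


Comparing character by character (same length = 8):
  Pos 0: 's' vs 'd' !=
  Pos 1: 'p' vs 'u' !=
  Pos 2: 'e' vs 'r' !=
  Pos 3: 'a' vs 'a' =
  Pos 4: 'k' vs 't' !=
  Pos 5: 'i' vs 'i' =
  Pos 6: 'n' vs 'o' !=
  Pos 7: 'g' vs 'n' !=
Hamming distance = 6


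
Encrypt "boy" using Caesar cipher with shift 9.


Word: "boy"
Shift: 9
Each letter → (letter + shift) mod 26:
  'b' (1) + 9 = 10 → 'k'
  'o' (14) + 9 = 23 → 'x'
  'y' (24) + 9 = 7 → 'h'
Result = "kxh"


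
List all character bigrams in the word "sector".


Word: "sector" (length 6)
Number of bigrams = 6 - 2 + 1 = 5
  Position 0: "se"
  Position 1: "ec"
  Position 2: "ct"
  Position 3: "to"
  Position 4: "or"
Bigrams = "se", "ec", "ct", "to", "or"


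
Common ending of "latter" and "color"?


Word 1: "latter"
Word 2: "color"
Comparing from end:
  Pos -1: 'r' == 'r'
  Pos -2: 'e' != 'o' (stop)
LCS = "r" (length 1)


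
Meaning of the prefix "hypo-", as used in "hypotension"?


Prefix: hypo-
Example: hypotension = hypo- + tension
Meaning = under / below normal


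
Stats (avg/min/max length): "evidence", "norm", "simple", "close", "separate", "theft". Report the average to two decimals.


Lengths: "evidence"=8, "norm"=4, "simple"=6, "close"=5, "separate"=8, "theft"=5
Sum = 36, Count = 6
Average = 36/6 = 6.00
= avg=6.00, min=4, max=8


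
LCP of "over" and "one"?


Word 1: "over"
Word 2: "one"
Comparing from start:
  Pos 0: 'o' == 'o'
  Pos 1: 'v' != 'n' (stop)
LCP = "o" (length 1)


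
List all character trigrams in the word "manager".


Word: "manager" (length 7)
Number of trigrams = 7 - 3 + 1 = 5
  Position 0: "man"
  Position 1: "ana"
  Position 2: "nag"
  Position 3: "age"
  Position 4: "ger"
Trigrams = "man", "ana", "nag", "age", "ger"


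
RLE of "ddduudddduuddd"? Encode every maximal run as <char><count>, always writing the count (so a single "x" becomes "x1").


String: "ddduudddduuddd"
Scanning for consecutive runs:
  'd' x 3
  'u' x 2
  'd' x 4
  'u' x 2
  'd' x 3
RLE = "d3u2d4u2d3"


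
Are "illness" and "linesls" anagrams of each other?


Word 1: "illness" → sorted: eillnss
Word 2: "linesls" → sorted: eillnss
Same letters? eillnss == eillnss
Anagram = Yes


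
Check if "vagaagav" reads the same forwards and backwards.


Word: "vagaagav"
Reversed: "vagaagav"
Forward == Backward? vagaagav == vagaagav
Palindrome = Yes


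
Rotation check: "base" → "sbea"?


Word: "base", Candidate: "sbea"
Method: check if candidate is substring of word+word
"basebase" contains "sbea"? No
Is rotation = No


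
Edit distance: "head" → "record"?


Word 1: "head" (length 4)
Word 2: "record" (length 6)
One optimal edit sequence (insert/delete/substitute each cost 1):
  1. substitute 'h' -> 'r'  (+1)
  2. keep 'e'
  3. insert 'c'  (+1)
  4. insert 'o'  (+1)
  5. substitute 'a' -> 'r'  (+1)
  6. keep 'd'
Total edit operations: 4
Edit distance = 4


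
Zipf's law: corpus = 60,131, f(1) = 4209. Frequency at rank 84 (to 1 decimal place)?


Zipf's law: f(r) = f(1) / r
f(1) = 4209
f(84) = 4209 / 84
= 50.1 occurrences


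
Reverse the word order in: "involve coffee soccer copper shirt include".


Original: "involve coffee soccer copper shirt include"
Words (1..n): involve | coffee | soccer | copper | shirt | include
Reversed (n..1): include | shirt | copper | soccer | coffee | involve
Result = "include shirt copper soccer coffee involve"


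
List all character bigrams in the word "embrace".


Word: "embrace" (length 7)
Number of bigrams = 7 - 2 + 1 = 6
  Position 0: "em"
  Position 1: "mb"
  Position 2: "br"
  Position 3: "ra"
  Position 4: "ac"
  Position 5: "ce"
Bigrams = "em", "mb", "br", "ra", "ac", "ce"


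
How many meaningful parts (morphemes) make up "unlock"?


Word: "unlock"
Morphemes: un- / lock
Each morpheme carries meaning
= 2 morphemes


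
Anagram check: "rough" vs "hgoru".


Word 1: "rough" → sorted: ghoru
Word 2: "hgoru" → sorted: ghoru
Same letters? ghoru == ghoru
Anagram = Yes


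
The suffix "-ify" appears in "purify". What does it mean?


Suffix: -ify
Example: purify (pure + -ify, with a spelling change)
Meaning = to make


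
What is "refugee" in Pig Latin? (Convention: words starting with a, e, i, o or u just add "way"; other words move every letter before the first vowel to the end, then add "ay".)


Word: "refugee"
Starts with consonant(s) → move to end, add 'ay'
Consonant cluster: "r"
Pig Latin = "efugeeray"


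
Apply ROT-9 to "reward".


Word: "reward"
Shift: 9
Each letter → (letter + shift) mod 26:
  'r' (17) + 9 = 0 → 'a'
  'e' (4) + 9 = 13 → 'n'
  'w' (22) + 9 = 5 → 'f'
  'a' (0) + 9 = 9 → 'j'
  'r' (17) + 9 = 0 → 'a'
  'd' (3) + 9 = 12 → 'm'
Result = "anfjam"


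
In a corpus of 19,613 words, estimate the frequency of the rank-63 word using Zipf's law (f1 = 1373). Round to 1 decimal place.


Zipf's law: f(r) = f(1) / r
f(1) = 1373
f(63) = 1373 / 63
= 21.8 occurrences


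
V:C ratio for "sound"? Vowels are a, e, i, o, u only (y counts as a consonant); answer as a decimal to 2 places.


Word: "sound"
Vowels (a,e,i,o,u): 2
Consonants: 3
Ratio = 2/3
= 0.67


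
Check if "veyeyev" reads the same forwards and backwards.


Word: "veyeyev"
Reversed: "veyeyev"
Forward == Backward? veyeyev == veyeyev
Palindrome = Yes


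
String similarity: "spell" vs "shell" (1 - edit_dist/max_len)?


Word 1: "spell" (length 5)
Word 2: "shell" (length 5)
One optimal edit sequence:
  1. keep 's'
  2. substitute 'p' -> 'h'  (+1)
  3. keep 'e'
  4. keep 'l'
  5. keep 'l'
Edit distance = 1
Max length = max(5, 5) = 5
Similarity = 1 - 1/5
= 0.8000


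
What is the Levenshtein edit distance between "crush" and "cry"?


Word 1: "crush" (length 5)
Word 2: "cry" (length 3)
One optimal edit sequence (insert/delete/substitute each cost 1):
  1. keep 'c'
  2. keep 'r'
  3. delete 'u'  (+1)
  4. delete 's'  (+1)
  5. substitute 'h' -> 'y'  (+1)
Total edit operations: 3
Edit distance = 3


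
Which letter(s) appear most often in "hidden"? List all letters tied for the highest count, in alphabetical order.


Word: "hidden"
Letter counts:
  'd': 2
  'e': 1
  'h': 1
  'i': 1
  'n': 1
Maximum count = 2
Most frequent = 'd' (2 times each)


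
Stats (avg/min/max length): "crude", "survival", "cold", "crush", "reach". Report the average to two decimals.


Lengths: "crude"=5, "survival"=8, "cold"=4, "crush"=5, "reach"=5
Sum = 27, Count = 5
Average = 27/5 = 5.40
= avg=5.40, min=4, max=8


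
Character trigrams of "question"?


Word: "question" (length 8)
Number of trigrams = 8 - 3 + 1 = 6
  Position 0: "que"
  Position 1: "ues"
  Position 2: "est"
  Position 3: "sti"
  Position 4: "tio"
  Position 5: "ion"
Trigrams = "que", "ues", "est", "sti", "tio", "ion"


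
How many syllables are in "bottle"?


Word: "bottle"
Syllable breakdown: bot · tle
Counting: 2 parts
= 2 syllables


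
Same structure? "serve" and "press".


Pattern of "serve": [0, 1, 2, 3, 1]
Pattern of "press": [0, 1, 2, 3, 3]
Patterns do not match
Same pattern = No


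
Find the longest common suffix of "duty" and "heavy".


Word 1: "duty"
Word 2: "heavy"
Comparing from end:
  Pos -1: 'y' == 'y'
  Pos -2: 't' != 'v' (stop)
LCS = "y" (length 1)


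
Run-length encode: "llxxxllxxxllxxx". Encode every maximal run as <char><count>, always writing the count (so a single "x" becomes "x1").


String: "llxxxllxxxllxxx"
Scanning for consecutive runs:
  'l' x 2
  'x' x 3
  'l' x 2
  'x' x 3
  'l' x 2
  'x' x 3
RLE = "l2x3l2x3l2x3"


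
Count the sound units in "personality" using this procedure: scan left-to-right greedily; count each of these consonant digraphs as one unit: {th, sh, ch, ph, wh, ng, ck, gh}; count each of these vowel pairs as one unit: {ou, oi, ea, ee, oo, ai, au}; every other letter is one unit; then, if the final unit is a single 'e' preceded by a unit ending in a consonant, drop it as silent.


Word: "personality" (11 letters)
Left-to-right scan:
  1. 'p' (letter)
  2. 'e' (letter)
  3. 'r' (letter)
  4. 's' (letter)
  5. 'o' (letter)
  6. 'n' (letter)
  7. 'a' (letter)
  8. 'l' (letter)
  9. 'i' (letter)
  10. 't' (letter)
  11. 'y' (letter)
Units from scan: 11
Sound units = 11 units


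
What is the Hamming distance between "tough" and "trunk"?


Comparing character by character (same length = 5):
  Pos 0: 't' vs 't' =
  Pos 1: 'o' vs 'r' !=
  Pos 2: 'u' vs 'u' =
  Pos 3: 'g' vs 'n' !=
  Pos 4: 'h' vs 'k' !=
Hamming distance = 3


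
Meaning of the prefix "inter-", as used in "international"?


Prefix: inter-
Example: international (inter- + national)
Meaning = between


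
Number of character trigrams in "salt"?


Word: "salt" (length 4)
Number of 3-grams = length - 3 + 1 = 4 - 3 + 1
= 2


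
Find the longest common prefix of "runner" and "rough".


Word 1: "runner"
Word 2: "rough"
Comparing from start:
  Pos 0: 'r' == 'r'
  Pos 1: 'u' != 'o' (stop)
LCP = "r" (length 1)


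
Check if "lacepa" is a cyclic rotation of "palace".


Word: "palace", Candidate: "lacepa"
Method: check if candidate is substring of word+word
"palacepalace" contains "lacepa"? Yes
Is rotation = Yes


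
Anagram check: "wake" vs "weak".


Word 1: "wake" → sorted: aekw
Word 2: "weak" → sorted: aekw
Same letters? aekw == aekw
Anagram = Yes


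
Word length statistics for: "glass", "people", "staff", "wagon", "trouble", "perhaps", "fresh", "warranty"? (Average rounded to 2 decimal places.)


Lengths: "glass"=5, "people"=6, "staff"=5, "wagon"=5, "trouble"=7, "perhaps"=7, "fresh"=5, "warranty"=8
Sum = 48, Count = 8
Average = 48/8 = 6.00
= avg=6.00, min=5, max=8


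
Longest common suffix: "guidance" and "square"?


Word 1: "guidance"
Word 2: "square"
Comparing from end:
  Pos -1: 'e' == 'e'
  Pos -2: 'c' != 'r' (stop)
LCS = "e" (length 1)


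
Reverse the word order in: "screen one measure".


Original: "screen one measure"
Words (1..n): screen | one | measure
Reversed (n..1): measure | one | screen
Result = "measure one screen"


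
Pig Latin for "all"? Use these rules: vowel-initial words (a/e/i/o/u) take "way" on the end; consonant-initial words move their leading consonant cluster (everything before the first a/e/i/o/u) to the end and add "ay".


Word: "all"
Starts with vowel → add 'way'
Pig Latin = "allway"


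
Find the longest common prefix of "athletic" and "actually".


Word 1: "athletic"
Word 2: "actually"
Comparing from start:
  Pos 0: 'a' == 'a'
  Pos 1: 't' != 'c' (stop)
LCP = "a" (length 1)


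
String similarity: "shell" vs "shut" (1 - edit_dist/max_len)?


Word 1: "shell" (length 5)
Word 2: "shut" (length 4)
One optimal edit sequence:
  1. keep 's'
  2. keep 'h'
  3. delete 'e'  (+1)
  4. substitute 'l' -> 'u'  (+1)
  5. substitute 'l' -> 't'  (+1)
Edit distance = 3
Max length = max(5, 4) = 5
Similarity = 1 - 3/5
= 0.4000


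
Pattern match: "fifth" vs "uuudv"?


Pattern of "fifth": [0, 1, 0, 2, 3]
Pattern of "uuudv": [0, 0, 0, 1, 2]
Patterns do not match
Same pattern = No


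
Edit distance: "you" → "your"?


Word 1: "you" (length 3)
Word 2: "your" (length 4)
One optimal edit sequence (insert/delete/substitute each cost 1):
  1. keep 'y'
  2. keep 'o'
  3. keep 'u'
  4. insert 'r'  (+1)
Total edit operations: 1
Edit distance = 1


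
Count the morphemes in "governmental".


Word: "governmental"
Morphemes: govern / -ment / -al
Each morpheme carries meaning
= 3 morphemes


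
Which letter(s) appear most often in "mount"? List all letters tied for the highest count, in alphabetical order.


Word: "mount"
Letter counts:
  'm': 1
  'n': 1
  'o': 1
  't': 1
  'u': 1
Maximum count = 1
Most frequent = 'm', 'n', 'o', 't', 'u' (1 time each)


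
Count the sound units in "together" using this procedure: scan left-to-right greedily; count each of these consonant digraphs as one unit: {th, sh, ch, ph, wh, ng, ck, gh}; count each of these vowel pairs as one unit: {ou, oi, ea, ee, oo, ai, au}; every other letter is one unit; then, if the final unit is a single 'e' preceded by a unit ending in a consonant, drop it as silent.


Word: "together" (8 letters)
Left-to-right scan:
  [1] 't' (letter)
  [2] 'o' (letter)
  [3] 'g' (letter)
  [4] 'e' (letter)
  [5] 'th' (digraph)
  [6] 'e' (letter)
  [7] 'r' (letter)
Units from scan: 7
Sound units = 7 units
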